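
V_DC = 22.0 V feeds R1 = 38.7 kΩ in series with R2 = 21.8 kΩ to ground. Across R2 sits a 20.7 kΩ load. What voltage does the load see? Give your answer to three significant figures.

R2 ‖ R_L = (21.8 × 20.7)/(21.8 + 20.7) = 10.62 kΩ.
Voltage divider with the loaded lower leg: V_out = 22.0 × 10.62/(38.7 + 10.62) = 22.0 × 0.2153 = 4.736 V.

V_out ≈ 4.74 V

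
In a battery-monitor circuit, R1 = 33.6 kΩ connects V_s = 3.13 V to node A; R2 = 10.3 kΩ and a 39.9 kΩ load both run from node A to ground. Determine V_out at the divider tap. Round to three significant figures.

First combine the lower leg with the load: R2 ‖ R_L = 8.187 kΩ.
Then V_out = V_s · R2'/(R1 + R2') = 3.13 × 8.187/41.79 = 0.6132 V.

V_out ≈ 0.613 V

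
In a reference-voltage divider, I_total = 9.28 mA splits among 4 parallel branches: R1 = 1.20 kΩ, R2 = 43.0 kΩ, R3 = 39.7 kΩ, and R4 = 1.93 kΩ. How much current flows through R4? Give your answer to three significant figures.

I ≈ 3.43 mA

Total conductance ΣG = 1/1.20 + 1/43.0 + 1/39.7 + 1/1.93 = 1.400 (units of 1/kΩ).
R4 takes the fraction G_k/ΣG = 0.5181/1.400 = 0.3701, so I = 9.28 × 0.3701 = 3.435 mA.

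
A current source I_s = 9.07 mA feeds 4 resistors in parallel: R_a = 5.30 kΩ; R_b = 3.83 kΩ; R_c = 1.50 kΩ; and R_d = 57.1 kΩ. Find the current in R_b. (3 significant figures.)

ΣG = 1/5.30 + 1/3.83 + 1/1.50 + 1/57.1 = 1.134.
By the current-divider rule, I = I_s · G_k/ΣG = 9.07 × 0.2303 = 2.088 mA.

I ≈ 2.09 mA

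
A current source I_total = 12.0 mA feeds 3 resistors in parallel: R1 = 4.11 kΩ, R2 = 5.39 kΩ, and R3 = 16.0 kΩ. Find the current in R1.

ΣG = 1/4.11 + 1/5.39 + 1/16.0 = 0.4913.
R1 takes the fraction G_k/ΣG = 0.2433/0.4913 = 0.4952, so I = 12.0 × 0.4952 = 5.942 mA.

I ≈ 5.94 mA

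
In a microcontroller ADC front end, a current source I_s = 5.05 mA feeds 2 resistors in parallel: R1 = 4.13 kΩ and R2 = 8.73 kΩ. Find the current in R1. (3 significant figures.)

I ≈ 3.43 mA

Two-branch current divider: I_k = I_s · R_other/(R_1 + R_2).
So I = 5.05 × 8.73/12.86 = 3.428 mA.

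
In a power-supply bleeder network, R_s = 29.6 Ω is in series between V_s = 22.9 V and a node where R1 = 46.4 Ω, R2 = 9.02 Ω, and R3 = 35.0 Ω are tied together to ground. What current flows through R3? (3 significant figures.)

Parallel bank: R_p = 1/(1/46.4 + 1/9.02 + 1/35.0) = 6.212 Ω.
V_A = 22.9 × 6.212/35.81 = 3.972 V.
Branch current I = V_A/R3 = 3.972/35.0 = 0.1135 A.

I ≈ 0.113 A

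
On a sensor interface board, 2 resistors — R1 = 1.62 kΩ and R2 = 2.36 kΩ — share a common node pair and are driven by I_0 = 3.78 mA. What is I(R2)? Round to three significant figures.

I ≈ 1.54 mA

For two parallel branches, I_k = I_0 · (other R)/(sum of R).
I(R2) = 3.78 × 1.62/(1.62 + 2.36) = 3.78 × 0.4070 = 1.539 mA.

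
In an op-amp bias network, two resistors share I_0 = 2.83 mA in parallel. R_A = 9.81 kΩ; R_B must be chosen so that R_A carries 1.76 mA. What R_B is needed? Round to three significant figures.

In a two-way split, I_A/I_0 = R_B/(R_A + R_B).
With f = 0.6219, R_B = R_A · f/(1−f) = 9.81 × 1.645 = 16.14 kΩ.

R_B ≈ 16.1 kΩ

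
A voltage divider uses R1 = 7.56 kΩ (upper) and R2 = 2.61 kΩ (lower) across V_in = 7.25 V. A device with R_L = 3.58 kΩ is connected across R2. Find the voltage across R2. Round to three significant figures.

V_out ≈ 1.21 V

R2 ‖ R_L = (2.61 × 3.58)/(2.61 + 3.58) = 1.509 kΩ.
Voltage divider with the loaded lower leg: V_out = 7.25 × 1.509/(7.56 + 1.509) = 7.25 × 0.1664 = 1.207 V.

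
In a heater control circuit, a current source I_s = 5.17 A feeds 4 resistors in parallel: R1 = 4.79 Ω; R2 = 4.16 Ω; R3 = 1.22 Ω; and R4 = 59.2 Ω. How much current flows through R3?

I ≈ 3.30 A

Conductances: ΣG = 1/4.79 + 1/4.16 + 1/1.22 + 1/59.2 = 1.286 (1/Ω).
R3 takes the fraction G_k/ΣG = 0.8197/1.286 = 0.6375, so I = 5.17 × 0.6375 = 3.296 A.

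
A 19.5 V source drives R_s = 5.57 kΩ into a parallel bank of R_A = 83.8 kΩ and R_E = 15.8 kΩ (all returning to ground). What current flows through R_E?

Combine the parallel branches: R_p = (1/83.8 + 1/15.8)⁻¹ = 13.29 kΩ.
Node voltage V_A = V_CC · R_p/(R_s + R_p) = 19.5 × 0.7047 = 13.74 V.
Branch current I = V_A/R_E = 13.74/15.8 = 0.8698 mA.

I ≈ 0.870 mA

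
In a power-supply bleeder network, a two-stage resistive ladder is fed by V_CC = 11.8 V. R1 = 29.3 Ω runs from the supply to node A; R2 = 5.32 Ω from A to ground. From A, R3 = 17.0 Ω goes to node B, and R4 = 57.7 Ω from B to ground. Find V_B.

Looking into the second stage from A: R3 + R4 = 74.70 Ω appears in parallel with R2.
R2 ‖ (R3+R4) = 4.966 Ω.
First divider: V_A = V_CC · 4.966/(29.3 + 4.966) = 1.710 V.
V_B = V_A × 0.7724 = 1.321 V.

V_B ≈ 1.32 V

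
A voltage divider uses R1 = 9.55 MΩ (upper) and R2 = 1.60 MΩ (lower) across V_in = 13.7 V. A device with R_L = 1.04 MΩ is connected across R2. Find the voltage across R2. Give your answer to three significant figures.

First combine the lower leg with the load: R2 ‖ R_L = 0.6303 MΩ.
Now apply the divider: V_out = 13.7 × 0.06191 = 0.8482 V.
(Unloaded it would be 1.97 V; the load pulls it down.)

V_out ≈ 0.848 V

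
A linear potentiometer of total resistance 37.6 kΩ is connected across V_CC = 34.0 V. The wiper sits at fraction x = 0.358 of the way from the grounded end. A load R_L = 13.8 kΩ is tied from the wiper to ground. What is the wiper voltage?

V_out ≈ 7.48 V

Split the track: R_lower = x·R_p = 13.46 kΩ, R_upper = (1−x)·R_p = 24.14 kΩ.
R_L loads the lower segment: effective lower R = 6.814 kΩ.
Then V_out = V_CC · 6.814/(24.14 + 6.814) = 7.485 V.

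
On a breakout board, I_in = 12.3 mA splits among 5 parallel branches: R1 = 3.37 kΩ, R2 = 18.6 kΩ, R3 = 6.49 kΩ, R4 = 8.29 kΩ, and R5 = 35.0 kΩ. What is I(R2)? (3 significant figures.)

I ≈ 1.01 mA

Conductances: ΣG = 1/3.37 + 1/18.6 + 1/6.49 + 1/8.29 + 1/35.0 = 0.6538 (1/kΩ).
By the current-divider rule, I = I_in · G_k/ΣG = 12.3 × 0.08223 = 1.011 mA.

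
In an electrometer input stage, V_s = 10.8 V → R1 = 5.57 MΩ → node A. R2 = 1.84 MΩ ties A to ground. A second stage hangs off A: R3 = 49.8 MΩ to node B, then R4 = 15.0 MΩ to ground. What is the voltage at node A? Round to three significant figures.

V_A ≈ 2.63 V

Looking into the second stage from A: R3 + R4 = 64.80 MΩ appears in parallel with R2.
R2 ‖ (R3+R4) = 1.789 MΩ.
V_A = 10.8 × 1.789/(5.57 + 1.789) = 2.626 V.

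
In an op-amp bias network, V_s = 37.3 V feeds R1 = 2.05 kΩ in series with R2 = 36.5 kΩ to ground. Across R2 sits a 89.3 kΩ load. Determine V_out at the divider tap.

V_out ≈ 34.6 V

First combine the lower leg with the load: R2 ‖ R_L = 25.91 kΩ.
Then V_out = V_s · R2'/(R1 + R2') = 37.3 × 25.91/27.96 = 34.57 V.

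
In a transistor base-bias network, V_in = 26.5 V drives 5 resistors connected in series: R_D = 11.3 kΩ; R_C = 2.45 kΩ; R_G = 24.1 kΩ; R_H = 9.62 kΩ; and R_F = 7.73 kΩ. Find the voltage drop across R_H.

Total series resistance ΣR = 11.3 + 2.45 + 24.1 + 9.62 + 7.73 = 55.20 kΩ.
V = V_in · R/ΣR = 26.5 × 0.1743 = 4.618 V.

V ≈ 4.62 V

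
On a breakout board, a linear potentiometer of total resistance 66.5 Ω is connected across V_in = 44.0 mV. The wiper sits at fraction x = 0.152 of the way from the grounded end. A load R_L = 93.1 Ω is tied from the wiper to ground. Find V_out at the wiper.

V_out ≈ 6.12 mV

Split the track: R_lower = x·R_p = 10.11 Ω, R_upper = (1−x)·R_p = 56.39 Ω.
Lower segment in parallel with the load: 10.11 ‖ 93.1 = 9.118 Ω.
Then V_out = V_in · 9.118/(56.39 + 9.118) = 6.124 mV.
(Unloaded: V_out = x·V_in = 6.69 mV.)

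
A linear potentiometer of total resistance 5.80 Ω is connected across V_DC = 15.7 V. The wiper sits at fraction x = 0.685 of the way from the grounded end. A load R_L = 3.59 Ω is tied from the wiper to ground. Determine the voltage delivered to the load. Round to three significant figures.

Split the track: R_lower = x·R_p = 3.973 Ω, R_upper = (1−x)·R_p = 1.827 Ω.
Lower segment in parallel with the load: 3.973 ‖ 3.59 = 1.886 Ω.
V_out = 15.7 × 1.886/(1.827 + 1.886) = 7.975 V.

V_out ≈ 7.97 V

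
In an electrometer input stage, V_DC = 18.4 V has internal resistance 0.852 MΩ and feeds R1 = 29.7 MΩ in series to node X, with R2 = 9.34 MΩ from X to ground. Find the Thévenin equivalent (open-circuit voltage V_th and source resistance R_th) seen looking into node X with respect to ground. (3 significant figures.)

V_th ≈ 4.31 V, R_th ≈ 7.15 MΩ

R1' = 0.852 + 29.7 = 30.55 MΩ (source resistance + R1).
Open-circuit (no load on X): V_th = V_DC · R2/(R1' + R2) = 18.4 × 9.34/(30.55 + 9.34) = 4.308 V.
With V_DC suppressed (replaced by a short), R_th = R1' ‖ R2 = (30.55 × 9.34)/(30.55 + 9.34) = 7.153 MΩ.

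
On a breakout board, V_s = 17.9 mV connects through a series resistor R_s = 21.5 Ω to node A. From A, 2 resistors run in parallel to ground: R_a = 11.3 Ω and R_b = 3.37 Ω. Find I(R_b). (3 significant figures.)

I ≈ 0.572 mA

Parallel bank: R_p = 1/(1/11.3 + 1/3.37) = 2.596 Ω.
V_A = 17.9 × 2.596/24.10 = 1.928 mV.
I(R_b) = V_A / R_b = 1.928/3.37 = 0.5722 mA.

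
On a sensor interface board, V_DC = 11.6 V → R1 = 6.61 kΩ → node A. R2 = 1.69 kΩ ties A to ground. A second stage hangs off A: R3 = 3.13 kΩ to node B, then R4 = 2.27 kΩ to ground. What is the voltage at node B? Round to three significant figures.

V_B ≈ 0.795 V

Node A sees R2 in parallel with the series input of stage 2, R3 + R4 = 5.400 kΩ.
R2 ‖ (R3+R4) = 1.287 kΩ.
First divider: V_A = V_DC · 1.287/(6.61 + 1.287) = 1.891 V.
Then the unloaded second divider: V_B = V_A × R4/(R3+R4) = 1.891 × 0.4204 = 0.7948 V.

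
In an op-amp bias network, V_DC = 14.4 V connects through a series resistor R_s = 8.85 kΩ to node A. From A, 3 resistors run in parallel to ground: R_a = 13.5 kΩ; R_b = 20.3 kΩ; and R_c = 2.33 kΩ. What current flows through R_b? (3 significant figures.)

Combine the parallel branches: R_p = (1/13.5 + 1/20.3 + 1/2.33)⁻¹ = 1.810 kΩ.
V_A = 14.4 × 1.810/10.66 = 2.445 V.
Branch current I = V_A/R_b = 2.445/20.3 = 0.1204 mA.

I ≈ 0.120 mA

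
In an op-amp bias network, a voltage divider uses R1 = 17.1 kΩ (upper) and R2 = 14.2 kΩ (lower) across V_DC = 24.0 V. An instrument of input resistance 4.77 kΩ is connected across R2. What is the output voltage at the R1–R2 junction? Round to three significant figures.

First combine the lower leg with the load: R2 ‖ R_L = 3.571 kΩ.
Voltage divider with the loaded lower leg: V_out = 24.0 × 3.571/(17.1 + 3.571) = 24.0 × 0.1727 = 4.146 V.

V_out ≈ 4.15 V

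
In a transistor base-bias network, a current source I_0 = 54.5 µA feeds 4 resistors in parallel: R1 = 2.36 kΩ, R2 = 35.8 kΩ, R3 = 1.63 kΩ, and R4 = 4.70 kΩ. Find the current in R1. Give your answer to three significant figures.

Total conductance ΣG = 1/2.36 + 1/35.8 + 1/1.63 + 1/4.70 = 1.278 (units of 1/kΩ).
R1 takes the fraction G_k/ΣG = 0.4237/1.278 = 0.3316, so I = 54.5 × 0.3316 = 18.07 µA.

I ≈ 18.1 µA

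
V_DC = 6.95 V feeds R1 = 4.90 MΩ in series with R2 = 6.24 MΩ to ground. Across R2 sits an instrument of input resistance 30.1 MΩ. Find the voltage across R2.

V_out ≈ 3.57 V

R2 ‖ R_L = (6.24 × 30.1)/(6.24 + 30.1) = 5.169 MΩ.
Then V_out = V_DC · R2'/(R1 + R2') = 6.95 × 5.169/10.07 = 3.568 V.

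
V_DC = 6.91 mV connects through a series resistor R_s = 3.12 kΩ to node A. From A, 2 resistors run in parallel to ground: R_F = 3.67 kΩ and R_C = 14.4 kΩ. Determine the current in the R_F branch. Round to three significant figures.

I ≈ 0.911 µA

Equivalent of the parallel group: R_p = 2.925 kΩ.
V_A by voltage divider: V_A = 6.91 × 2.925/(3.12 + 2.925) = 3.343 mV.
Branch current I = V_A/R_F = 3.343/3.67 = 0.9110 µA.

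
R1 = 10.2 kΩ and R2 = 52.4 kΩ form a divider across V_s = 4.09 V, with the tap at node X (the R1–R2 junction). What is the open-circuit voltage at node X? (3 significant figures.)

V_th ≈ 3.42 V

Open-circuit (no load on X): V_th = V_s · R2/(R1 + R2) = 4.09 × 52.4/(10.20 + 52.4) = 3.424 V.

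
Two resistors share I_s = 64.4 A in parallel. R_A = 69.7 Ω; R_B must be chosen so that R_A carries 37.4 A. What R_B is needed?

R_B ≈ 96.5 Ω

In a two-way split, I_A/I_s = R_B/(R_A + R_B).
37.4/64.4 = R_B/(R_A + R_B) → R_B = R_A · (0.5807)/(1 − 0.5807) = 69.7 × 1.385 = 96.55 Ω.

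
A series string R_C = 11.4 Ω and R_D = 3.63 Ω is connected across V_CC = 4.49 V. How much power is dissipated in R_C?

P ≈ 1.02 W

The common current is I = 4.49/15.03 = 0.2987 A.
V(R_C) = I·R = 3.406 V; P = V·I = 3.406 × 0.2987 = 1.017 W.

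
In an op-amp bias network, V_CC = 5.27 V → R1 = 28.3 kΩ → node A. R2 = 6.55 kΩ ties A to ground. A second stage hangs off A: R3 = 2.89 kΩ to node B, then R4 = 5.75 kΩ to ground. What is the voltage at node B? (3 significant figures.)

V_B ≈ 0.408 V

The second stage (R3 + R4 = 8.640 kΩ) loads node A in parallel with R2.
Effective lower resistance at A: R2 ‖ 8.640 = 3.726 kΩ.
First divider: V_A = V_CC · 3.726/(28.3 + 3.726) = 0.6131 V.
V_B = V_A × 0.6655 = 0.4080 V.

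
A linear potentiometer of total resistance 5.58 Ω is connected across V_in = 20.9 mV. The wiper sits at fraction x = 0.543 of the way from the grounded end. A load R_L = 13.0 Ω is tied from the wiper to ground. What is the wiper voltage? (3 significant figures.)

The pot divides into 2.550 Ω above the wiper and 3.030 Ω below.
Lower segment in parallel with the load: 3.030 ‖ 13.0 = 2.457 Ω.
Then V_out = V_in · 2.457/(2.550 + 2.457) = 10.26 mV.

V_out ≈ 10.3 mV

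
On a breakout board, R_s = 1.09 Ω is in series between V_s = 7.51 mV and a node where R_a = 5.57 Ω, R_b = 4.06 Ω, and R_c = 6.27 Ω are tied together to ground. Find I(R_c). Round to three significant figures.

I ≈ 0.731 mA

Equivalent of the parallel group: R_p = 1.708 Ω.
Node voltage V_A = V_s · R_p/(R_s + R_p) = 7.51 × 0.6105 = 4.585 mV.
I(R_c) = V_A / R_c = 4.585/6.27 = 0.7312 mA.
(Check via current divider: I_total = 2.684 mA; share G_k/ΣG = 0.2725 → same result.)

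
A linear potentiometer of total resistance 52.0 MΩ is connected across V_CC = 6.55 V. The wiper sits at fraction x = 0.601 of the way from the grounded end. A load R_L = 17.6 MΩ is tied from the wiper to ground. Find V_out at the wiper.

Split the track: R_lower = x·R_p = 31.25 MΩ, R_upper = (1−x)·R_p = 20.75 MΩ.
Lower segment in parallel with the load: 31.25 ‖ 17.6 = 11.26 MΩ.
Loaded-divider output: V_out = 6.55 × 0.3518 = 2.304 V.

V_out ≈ 2.30 V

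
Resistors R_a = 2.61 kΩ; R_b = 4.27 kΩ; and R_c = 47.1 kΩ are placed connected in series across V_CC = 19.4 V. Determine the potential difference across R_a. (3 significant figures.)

Total series resistance ΣR = 2.61 + 4.27 + 47.1 = 53.98 kΩ.
Voltage divider: V = V_CC · (2.610 / 53.98) = 19.4 × 0.04835 = 0.9380 V.

V ≈ 0.938 V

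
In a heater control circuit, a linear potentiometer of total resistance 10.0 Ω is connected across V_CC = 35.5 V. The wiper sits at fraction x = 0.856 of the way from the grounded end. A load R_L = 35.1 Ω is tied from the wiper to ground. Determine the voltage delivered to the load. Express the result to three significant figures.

Split the track: R_lower = x·R_p = 8.560 Ω, R_upper = (1−x)·R_p = 1.440 Ω.
R_L loads the lower segment: effective lower R = 6.882 Ω.
Then V_out = V_CC · 6.882/(1.440 + 6.882) = 29.36 V.

V_out ≈ 29.4 V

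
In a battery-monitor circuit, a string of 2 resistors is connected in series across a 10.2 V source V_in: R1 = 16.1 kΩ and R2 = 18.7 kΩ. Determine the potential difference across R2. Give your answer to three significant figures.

V ≈ 5.48 V

Series total: ΣR = 16.1 + 18.7 = 34.80 kΩ.
By the voltage-divider rule, V = 10.2 × 18.70/34.80 = 5.481 V.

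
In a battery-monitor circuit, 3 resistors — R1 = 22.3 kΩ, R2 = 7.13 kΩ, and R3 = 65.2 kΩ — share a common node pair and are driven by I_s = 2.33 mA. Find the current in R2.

I ≈ 1.63 mA

ΣG = 1/22.3 + 1/7.13 + 1/65.2 = 0.2004.
By the current-divider rule, I = I_s · G_k/ΣG = 2.33 × 0.6997 = 1.630 mA.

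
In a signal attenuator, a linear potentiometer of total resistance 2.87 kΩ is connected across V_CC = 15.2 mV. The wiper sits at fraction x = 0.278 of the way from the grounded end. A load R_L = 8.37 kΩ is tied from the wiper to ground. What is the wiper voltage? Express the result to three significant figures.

Lower segment x·R_p = 0.7979 kΩ; upper segment (1−x)·R_p = 2.072 kΩ.
Lower segment in parallel with the load: 0.7979 ‖ 8.37 = 0.7284 kΩ.
V_out = 15.2 × 0.7284/(2.072 + 0.7284) = 3.954 mV.
(Unloaded: V_out = x·V_CC = 4.23 mV.)

V_out ≈ 3.95 mV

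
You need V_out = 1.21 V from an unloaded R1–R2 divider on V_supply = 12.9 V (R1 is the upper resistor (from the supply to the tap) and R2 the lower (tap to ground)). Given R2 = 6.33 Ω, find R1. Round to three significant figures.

R1 ≈ 61.2 Ω

Required fraction k = V_out/V_supply = 0.09380.
So R1 = R2 · (V_supply/V_out − 1) = 6.33 × (12.9/1.21 − 1) = 6.33 × 9.661 = 61.16 Ω.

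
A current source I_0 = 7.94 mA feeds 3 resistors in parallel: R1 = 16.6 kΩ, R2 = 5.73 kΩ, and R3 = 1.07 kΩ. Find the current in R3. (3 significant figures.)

Conductances: ΣG = 1/16.6 + 1/5.73 + 1/1.07 = 1.169 (1/kΩ).
By the current-divider rule, I = I_0 · G_k/ΣG = 7.94 × 0.7992 = 6.346 mA.

I ≈ 6.35 mA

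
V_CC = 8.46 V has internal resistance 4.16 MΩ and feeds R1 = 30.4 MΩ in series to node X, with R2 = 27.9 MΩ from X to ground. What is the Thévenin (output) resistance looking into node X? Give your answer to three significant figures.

R_th ≈ 15.4 MΩ

R1' = 4.16 + 30.4 = 34.56 MΩ (source resistance + R1).
Looking into X with the source shorted: R_th = R1'·R2/(R1'+R2) = 34.56 × 27.9/62.46 = 15.44 MΩ.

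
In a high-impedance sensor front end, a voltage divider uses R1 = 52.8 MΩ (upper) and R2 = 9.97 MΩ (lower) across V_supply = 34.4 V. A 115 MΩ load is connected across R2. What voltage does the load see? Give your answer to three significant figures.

V_out ≈ 5.09 V

The load sits in parallel with R2, giving an effective lower resistance R2' = R2·R_L/(R2+R_L) = 9.175 MΩ.
Then V_out = V_supply · R2'/(R1 + R2') = 34.4 × 9.175/61.97 = 5.093 V.
(Unloaded it would be 5.46 V; the load pulls it down.)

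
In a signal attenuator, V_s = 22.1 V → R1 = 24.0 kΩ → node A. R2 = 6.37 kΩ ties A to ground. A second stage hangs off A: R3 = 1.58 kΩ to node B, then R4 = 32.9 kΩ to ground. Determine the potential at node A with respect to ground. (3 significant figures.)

V_A ≈ 4.04 V

Node A sees R2 in parallel with the series input of stage 2, R3 + R4 = 34.48 kΩ.
R2 ‖ (R3+R4) = 5.377 kΩ.
So V_A = 22.1 × 0.1830 = 4.045 V.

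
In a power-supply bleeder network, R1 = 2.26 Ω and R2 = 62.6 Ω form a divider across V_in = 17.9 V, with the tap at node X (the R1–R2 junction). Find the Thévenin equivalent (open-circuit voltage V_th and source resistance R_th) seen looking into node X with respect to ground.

V_th ≈ 17.3 V, R_th ≈ 2.18 Ω

With X open, the divider is unloaded: V_th = 17.9 × 62.6/64.86 = 17.28 V.
Looking into X with the source shorted: R_th = R1·R2/(R1+R2) = 2.260 × 62.6/64.86 = 2.181 Ω.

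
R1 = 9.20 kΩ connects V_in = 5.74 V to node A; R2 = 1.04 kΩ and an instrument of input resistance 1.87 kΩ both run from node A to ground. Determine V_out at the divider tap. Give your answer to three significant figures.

V_out ≈ 0.389 V

R2 ‖ R_L = (1.04 × 1.87)/(1.04 + 1.87) = 0.6683 kΩ.
Then V_out = V_in · R2'/(R1 + R2') = 5.74 × 0.6683/9.868 = 0.3887 V.
(Unloaded it would be 0.583 V; the load pulls it down.)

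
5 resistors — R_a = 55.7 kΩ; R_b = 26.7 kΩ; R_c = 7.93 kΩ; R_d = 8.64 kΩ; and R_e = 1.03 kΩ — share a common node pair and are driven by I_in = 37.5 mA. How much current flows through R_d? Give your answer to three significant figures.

Conductances: ΣG = 1/55.7 + 1/26.7 + 1/7.93 + 1/8.64 + 1/1.03 = 1.268 (1/kΩ).
By the current-divider rule, I = I_in · G_k/ΣG = 37.5 × 0.09127 = 3.423 mA.

I ≈ 3.42 mA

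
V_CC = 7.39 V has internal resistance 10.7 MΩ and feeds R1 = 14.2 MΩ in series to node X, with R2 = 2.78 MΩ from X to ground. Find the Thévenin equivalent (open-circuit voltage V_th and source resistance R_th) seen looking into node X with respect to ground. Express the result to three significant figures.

V_th ≈ 0.742 V, R_th ≈ 2.50 MΩ

R1' = 10.7 + 14.2 = 24.90 MΩ (source resistance + R1).
Open-circuit (no load on X): V_th = V_CC · R2/(R1' + R2) = 7.39 × 2.78/(24.90 + 2.78) = 0.7422 V.
Zeroing V_CC shorts the top of R1' to ground, so R_th = R1' ‖ R2 = 2.501 MΩ.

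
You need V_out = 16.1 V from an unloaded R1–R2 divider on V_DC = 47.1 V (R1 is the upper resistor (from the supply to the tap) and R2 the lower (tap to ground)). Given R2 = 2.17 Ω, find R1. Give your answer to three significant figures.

R1 ≈ 4.18 Ω

Required fraction k = V_out/V_DC = 0.3418.
Rearranging, R1 = R2·(1−k)/k = 2.17 × 1.925 = 4.178 Ω.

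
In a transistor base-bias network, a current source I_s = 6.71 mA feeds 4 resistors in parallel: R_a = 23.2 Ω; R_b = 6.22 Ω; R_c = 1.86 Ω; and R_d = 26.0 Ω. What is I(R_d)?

I ≈ 0.331 mA

Conductances: ΣG = 1/23.2 + 1/6.22 + 1/1.86 + 1/26.0 = 0.7800 (1/Ω).
Current divider: I(R_d) = I_s · G_k/ΣG = 6.71 × (0.03846/0.7800) = 6.71 × 0.04931 = 0.3309 mA.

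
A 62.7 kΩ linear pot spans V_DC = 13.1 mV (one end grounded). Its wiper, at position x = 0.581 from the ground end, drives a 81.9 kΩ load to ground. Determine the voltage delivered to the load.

The pot divides into 26.27 kΩ above the wiper and 36.43 kΩ below.
Lower segment in parallel with the load: 36.43 ‖ 81.9 = 25.21 kΩ.
Then V_out = V_DC · 25.21/(26.27 + 25.21) = 6.415 mV.

V_out ≈ 6.42 mV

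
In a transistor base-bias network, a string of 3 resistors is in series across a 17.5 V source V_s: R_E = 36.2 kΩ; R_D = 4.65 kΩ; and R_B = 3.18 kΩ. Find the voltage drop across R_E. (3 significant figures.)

Total series resistance ΣR = 36.2 + 4.65 + 3.18 = 44.03 kΩ.
By the voltage-divider rule, V = 17.5 × 36.20/44.03 = 14.39 V.

V ≈ 14.4 V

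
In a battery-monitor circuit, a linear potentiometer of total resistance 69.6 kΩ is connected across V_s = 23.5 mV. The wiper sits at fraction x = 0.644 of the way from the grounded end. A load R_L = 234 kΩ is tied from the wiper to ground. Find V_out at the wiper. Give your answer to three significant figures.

The pot divides into 24.78 kΩ above the wiper and 44.82 kΩ below.
(x·R_p) ‖ R_L = 37.62 kΩ.
V_out = 23.5 × 37.62/(24.78 + 37.62) = 14.17 mV.

V_out ≈ 14.2 mV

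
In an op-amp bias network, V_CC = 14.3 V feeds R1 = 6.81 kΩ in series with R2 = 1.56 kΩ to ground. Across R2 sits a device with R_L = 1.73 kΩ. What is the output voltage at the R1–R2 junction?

First combine the lower leg with the load: R2 ‖ R_L = 0.8203 kΩ.
Then V_out = V_CC · R2'/(R1 + R2') = 14.3 × 0.8203/7.630 = 1.537 V.

V_out ≈ 1.54 V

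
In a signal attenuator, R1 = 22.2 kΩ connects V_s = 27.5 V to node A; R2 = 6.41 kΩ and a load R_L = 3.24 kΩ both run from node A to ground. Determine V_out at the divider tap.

V_out ≈ 2.43 V

R2 ‖ R_L = (6.41 × 3.24)/(6.41 + 3.24) = 2.152 kΩ.
Then V_out = V_s · R2'/(R1 + R2') = 27.5 × 2.152/24.35 = 2.430 V.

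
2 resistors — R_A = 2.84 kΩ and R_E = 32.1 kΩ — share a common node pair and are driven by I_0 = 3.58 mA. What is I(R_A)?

I ≈ 3.29 mA

Two-branch current divider: I_k = I_0 · R_other/(R_1 + R_2).
So I = 3.58 × 32.1/34.94 = 3.289 mA.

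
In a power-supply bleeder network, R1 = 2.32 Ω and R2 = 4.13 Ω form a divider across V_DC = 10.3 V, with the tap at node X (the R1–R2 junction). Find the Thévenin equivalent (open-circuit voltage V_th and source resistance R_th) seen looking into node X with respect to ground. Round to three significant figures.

Open-circuit (no load on X): V_th = V_DC · R2/(R1 + R2) = 10.3 × 4.13/(2.320 + 4.13) = 6.595 V.
With V_DC suppressed (replaced by a short), R_th = R1 ‖ R2 = (2.320 × 4.13)/(2.320 + 4.13) = 1.486 Ω.

V_th ≈ 6.60 V, R_th ≈ 1.49 Ω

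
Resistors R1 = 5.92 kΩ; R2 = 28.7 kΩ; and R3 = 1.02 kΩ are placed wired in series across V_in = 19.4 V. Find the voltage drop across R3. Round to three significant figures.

Series total: ΣR = 5.92 + 28.7 + 1.02 = 35.64 kΩ.
Voltage divider: V = V_in · (1.020 / 35.64) = 19.4 × 0.02862 = 0.5552 V.

V ≈ 0.555 V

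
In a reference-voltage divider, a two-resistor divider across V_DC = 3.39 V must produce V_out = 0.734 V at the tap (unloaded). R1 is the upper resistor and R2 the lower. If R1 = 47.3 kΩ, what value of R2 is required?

R2 ≈ 13.1 kΩ

V_out/V_DC = R2/(R1+R2) = 0.2165.
So R2 = R1 · V_out/(V_DC − V_out) = 47.3 × 0.734/(3.39 − 0.734) = 47.3 × 0.2764 = 13.07 kΩ.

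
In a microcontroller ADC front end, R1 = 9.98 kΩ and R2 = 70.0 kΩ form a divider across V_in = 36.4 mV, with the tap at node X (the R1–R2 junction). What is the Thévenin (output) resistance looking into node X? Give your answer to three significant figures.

R_th ≈ 8.73 kΩ

Zeroing V_in shorts the top of R1 to ground, so R_th = R1 ‖ R2 = 8.735 kΩ.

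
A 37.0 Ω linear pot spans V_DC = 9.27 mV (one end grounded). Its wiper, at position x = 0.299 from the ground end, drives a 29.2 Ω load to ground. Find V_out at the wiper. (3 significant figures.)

V_out ≈ 2.19 mV

The pot divides into 25.94 Ω above the wiper and 11.06 Ω below.
(x·R_p) ‖ R_L = 8.023 Ω.
Loaded-divider output: V_out = 9.27 × 0.2363 = 2.190 mV.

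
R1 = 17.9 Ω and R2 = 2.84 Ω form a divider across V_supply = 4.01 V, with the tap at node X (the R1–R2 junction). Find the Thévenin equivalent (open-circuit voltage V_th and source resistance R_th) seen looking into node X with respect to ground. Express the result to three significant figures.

V_th is the unloaded tap voltage: V_supply · R2/(R1+R2) = 4.01 × 0.1369 = 0.5491 V.
Zeroing V_supply shorts the top of R1 to ground, so R_th = R1 ‖ R2 = 2.451 Ω.

V_th ≈ 0.549 V, R_th ≈ 2.45 Ω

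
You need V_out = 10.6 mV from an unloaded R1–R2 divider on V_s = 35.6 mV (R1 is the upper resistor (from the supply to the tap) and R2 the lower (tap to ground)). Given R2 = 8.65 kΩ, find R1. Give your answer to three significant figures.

V_out/V_s = R2/(R1+R2) = 0.2978.
Rearranging, R1 = R2·(1−k)/k = 8.65 × 2.358 = 20.40 kΩ.

R1 ≈ 20.4 kΩ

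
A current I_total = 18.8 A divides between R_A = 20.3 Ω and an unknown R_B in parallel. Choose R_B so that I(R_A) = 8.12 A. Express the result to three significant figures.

In a two-way split, I_A/I_total = R_B/(R_A + R_B).
8.12/18.8 = R_B/(R_A + R_B) → R_B = R_A · (0.4319)/(1 − 0.4319) = 20.3 × 0.7603 = 15.43 Ω.

R_B ≈ 15.4 Ω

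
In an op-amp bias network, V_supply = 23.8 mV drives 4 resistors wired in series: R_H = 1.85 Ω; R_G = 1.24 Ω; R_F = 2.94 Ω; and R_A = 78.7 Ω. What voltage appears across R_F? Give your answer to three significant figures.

V ≈ 0.826 mV

Total series resistance ΣR = 1.85 + 1.24 + 2.94 + 78.7 = 84.73 Ω.
By the voltage-divider rule, V = 23.8 × 2.940/84.73 = 0.8258 mV.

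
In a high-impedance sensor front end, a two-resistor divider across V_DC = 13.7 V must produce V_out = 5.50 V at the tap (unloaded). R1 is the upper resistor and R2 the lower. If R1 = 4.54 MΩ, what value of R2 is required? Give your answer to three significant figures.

The divider ratio is R2/(R1+R2) = 5.50/13.7 = 0.4015.
R2 = R1 · 0.4015/(1 − 0.4015) = 3.045 MΩ.

R2 ≈ 3.05 MΩ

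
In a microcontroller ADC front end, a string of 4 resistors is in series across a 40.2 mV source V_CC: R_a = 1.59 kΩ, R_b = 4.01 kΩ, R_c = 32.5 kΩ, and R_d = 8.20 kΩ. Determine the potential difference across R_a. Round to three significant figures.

V ≈ 1.38 mV

Series total: ΣR = 1.59 + 4.01 + 32.5 + 8.20 = 46.30 kΩ.
Voltage divider: V = V_CC · (1.590 / 46.30) = 40.2 × 0.03434 = 1.381 mV.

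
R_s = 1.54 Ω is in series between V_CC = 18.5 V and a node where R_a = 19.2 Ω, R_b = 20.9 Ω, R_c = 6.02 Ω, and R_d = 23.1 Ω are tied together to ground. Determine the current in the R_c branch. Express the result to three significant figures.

I ≈ 2.08 A

Combine the parallel branches: R_p = (1/19.2 + 1/20.9 + 1/6.02 + 1/23.1)⁻¹ = 3.233 Ω.
Node voltage V_A = V_CC · R_p/(R_s + R_p) = 18.5 × 0.6773 = 12.53 V.
I(R_c) = V_A / R_c = 12.53/6.02 = 2.082 A.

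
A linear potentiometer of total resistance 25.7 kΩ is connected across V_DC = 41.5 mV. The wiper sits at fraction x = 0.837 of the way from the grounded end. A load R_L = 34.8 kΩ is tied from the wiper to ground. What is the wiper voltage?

Split the track: R_lower = x·R_p = 21.51 kΩ, R_upper = (1−x)·R_p = 4.189 kΩ.
Lower segment in parallel with the load: 21.51 ‖ 34.8 = 13.29 kΩ.
V_out = 41.5 × 13.29/(4.189 + 13.29) = 31.56 mV.

V_out ≈ 31.6 mV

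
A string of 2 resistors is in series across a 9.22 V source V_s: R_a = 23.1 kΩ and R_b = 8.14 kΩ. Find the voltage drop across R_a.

Series total: ΣR = 23.1 + 8.14 = 31.24 kΩ.
Voltage divider: V = V_s · (23.10 / 31.24) = 9.22 × 0.7394 = 6.818 V.

V ≈ 6.82 V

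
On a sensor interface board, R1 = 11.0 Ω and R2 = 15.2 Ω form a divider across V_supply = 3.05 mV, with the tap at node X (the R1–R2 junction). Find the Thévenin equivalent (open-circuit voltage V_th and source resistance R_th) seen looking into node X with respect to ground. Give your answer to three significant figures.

V_th ≈ 1.77 mV, R_th ≈ 6.38 Ω

With X open, the divider is unloaded: V_th = 3.05 × 15.2/26.20 = 1.769 mV.
With V_supply suppressed (replaced by a short), R_th = R1 ‖ R2 = (11.00 × 15.2)/(11.00 + 15.2) = 6.382 Ω.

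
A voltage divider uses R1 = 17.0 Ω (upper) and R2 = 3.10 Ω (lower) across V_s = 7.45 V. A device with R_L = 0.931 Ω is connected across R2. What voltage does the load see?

V_out ≈ 0.301 V

The load sits in parallel with R2, giving an effective lower resistance R2' = R2·R_L/(R2+R_L) = 0.7160 Ω.
Voltage divider with the loaded lower leg: V_out = 7.45 × 0.7160/(17.0 + 0.7160) = 7.45 × 0.04041 = 0.3011 V.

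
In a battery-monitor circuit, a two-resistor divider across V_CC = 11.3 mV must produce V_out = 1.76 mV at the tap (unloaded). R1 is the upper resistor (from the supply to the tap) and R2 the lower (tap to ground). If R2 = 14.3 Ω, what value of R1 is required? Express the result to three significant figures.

R1 ≈ 77.5 Ω

V_out/V_CC = R2/(R1+R2) = 0.1558.
So R1 = R2 · (V_CC/V_out − 1) = 14.3 × (11.3/1.76 − 1) = 14.3 × 5.420 = 77.51 Ω.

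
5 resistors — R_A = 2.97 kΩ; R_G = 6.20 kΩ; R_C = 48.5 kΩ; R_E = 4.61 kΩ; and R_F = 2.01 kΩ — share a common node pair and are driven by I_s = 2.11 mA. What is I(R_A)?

I ≈ 0.576 mA

Conductances: ΣG = 1/2.97 + 1/6.20 + 1/48.5 + 1/4.61 + 1/2.01 = 1.233 (1/kΩ).
R_A takes the fraction G_k/ΣG = 0.3367/1.233 = 0.2731, so I = 2.11 × 0.2731 = 0.5762 mA.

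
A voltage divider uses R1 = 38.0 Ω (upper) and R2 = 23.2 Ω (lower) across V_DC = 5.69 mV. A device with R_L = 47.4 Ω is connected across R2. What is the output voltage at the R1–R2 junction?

V_out ≈ 1.65 mV

R2 ‖ R_L = (23.2 × 47.4)/(23.2 + 47.4) = 15.58 Ω.
Now apply the divider: V_out = 5.69 × 0.2907 = 1.654 mV.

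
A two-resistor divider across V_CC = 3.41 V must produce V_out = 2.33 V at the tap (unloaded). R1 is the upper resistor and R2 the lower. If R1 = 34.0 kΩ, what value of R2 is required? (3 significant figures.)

Required fraction k = V_out/V_CC = 0.6833.
So R2 = R1 · V_out/(V_CC − V_out) = 34.0 × 2.33/(3.41 − 2.33) = 34.0 × 2.157 = 73.35 kΩ.

R2 ≈ 73.4 kΩ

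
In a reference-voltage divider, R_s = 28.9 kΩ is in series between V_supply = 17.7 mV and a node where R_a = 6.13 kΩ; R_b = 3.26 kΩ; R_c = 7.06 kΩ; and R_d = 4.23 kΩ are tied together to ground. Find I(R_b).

Parallel bank: R_p = 1/(1/6.13 + 1/3.26 + 1/7.06 + 1/4.23) = 1.179 kΩ.
Node voltage V_A = V_supply · R_p/(R_s + R_p) = 17.7 × 0.03921 = 0.6940 mV.
I(R_b) = V_A / R_b = 0.6940/3.26 = 0.2129 µA.
(Check via current divider: I_total = 0.5884 µA; share G_k/ΣG = 0.3618 → same result.)

I ≈ 0.213 µA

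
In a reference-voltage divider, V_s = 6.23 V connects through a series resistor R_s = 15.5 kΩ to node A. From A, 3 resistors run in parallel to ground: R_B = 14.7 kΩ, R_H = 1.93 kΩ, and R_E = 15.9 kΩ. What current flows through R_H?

I ≈ 0.292 mA

Equivalent of the parallel group: R_p = 1.541 kΩ.
Node voltage V_A = V_s · R_p/(R_s + R_p) = 6.23 × 0.09041 = 0.5633 V.
Branch current I = V_A/R_H = 0.5633/1.93 = 0.2919 mA.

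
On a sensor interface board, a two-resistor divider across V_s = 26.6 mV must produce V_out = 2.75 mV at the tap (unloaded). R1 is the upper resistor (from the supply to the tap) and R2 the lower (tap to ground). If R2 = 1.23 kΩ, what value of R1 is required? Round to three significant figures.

V_out/V_s = R2/(R1+R2) = 0.1034.
So R1 = R2 · (V_s/V_out − 1) = 1.23 × (26.6/2.75 − 1) = 1.23 × 8.673 = 10.67 kΩ.

R1 ≈ 10.7 kΩ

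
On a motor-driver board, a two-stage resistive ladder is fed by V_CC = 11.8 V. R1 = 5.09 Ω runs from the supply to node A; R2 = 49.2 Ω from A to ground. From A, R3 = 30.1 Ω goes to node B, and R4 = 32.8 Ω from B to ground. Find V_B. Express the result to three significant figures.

Node A sees R2 in parallel with the series input of stage 2, R3 + R4 = 62.90 Ω.
Effective lower resistance at A: R2 ‖ 62.90 = 27.61 Ω.
So V_A = 11.8 × 0.8443 = 9.963 V.
Stage 2 is unloaded, so V_B = V_A · R4/(R3+R4) = 9.963 × 32.8/62.90 = 5.195 V.

V_B ≈ 5.20 V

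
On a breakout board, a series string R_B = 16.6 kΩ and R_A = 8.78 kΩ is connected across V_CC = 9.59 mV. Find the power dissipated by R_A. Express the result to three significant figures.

ΣR = 25.38 kΩ → I = 9.59/25.38 = 0.3779 µA.
P = I²R = 0.1428 × 8.78 = 1.254 nW.

P ≈ 1.25 nW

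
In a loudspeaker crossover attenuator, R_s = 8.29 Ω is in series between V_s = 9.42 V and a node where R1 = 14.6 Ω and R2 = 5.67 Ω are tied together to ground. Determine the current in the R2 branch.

Parallel bank: R_p = 1/(1/14.6 + 1/5.67) = 4.084 Ω.
V_A by voltage divider: V_A = 9.42 × 4.084/(8.29 + 4.084) = 3.109 V.
I(R2) = V_A / R2 = 3.109/5.67 = 0.5483 A.

I ≈ 0.548 A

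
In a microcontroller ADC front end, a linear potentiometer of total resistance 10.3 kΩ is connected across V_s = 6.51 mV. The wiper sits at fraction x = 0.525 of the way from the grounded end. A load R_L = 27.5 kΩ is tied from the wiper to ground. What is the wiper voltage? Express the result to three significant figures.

Lower segment x·R_p = 5.408 kΩ; upper segment (1−x)·R_p = 4.893 kΩ.
Lower segment in parallel with the load: 5.408 ‖ 27.5 = 4.519 kΩ.
Loaded-divider output: V_out = 6.51 × 0.4802 = 3.126 mV.
(Unloaded: V_out = x·V_s = 3.42 mV.)

V_out ≈ 3.13 mV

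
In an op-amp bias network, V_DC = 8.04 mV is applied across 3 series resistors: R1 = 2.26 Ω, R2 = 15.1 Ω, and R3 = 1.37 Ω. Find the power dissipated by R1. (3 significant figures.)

Series current I = V_DC/ΣR = 8.04/18.73 = 0.4293 mA.
V(R1) = I·R = 0.9701 mV; P = V·I = 0.9701 × 0.4293 = 0.4164 µW.

P ≈ 0.416 µW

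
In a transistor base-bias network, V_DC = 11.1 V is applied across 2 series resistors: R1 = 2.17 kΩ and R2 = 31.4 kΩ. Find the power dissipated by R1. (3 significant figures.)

The common current is I = 11.1/33.57 = 0.3307 mA.
V(R1) = I·R = 0.7175 V; P = V·I = 0.7175 × 0.3307 = 0.2372 mW.

P ≈ 0.237 mW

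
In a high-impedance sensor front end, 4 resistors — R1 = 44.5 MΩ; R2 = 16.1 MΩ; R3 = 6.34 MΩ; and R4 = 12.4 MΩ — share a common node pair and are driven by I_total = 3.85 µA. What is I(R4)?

I ≈ 0.961 µA

Conductances: ΣG = 1/44.5 + 1/16.1 + 1/6.34 + 1/12.4 = 0.3230 (1/MΩ).
By the current-divider rule, I = I_total · G_k/ΣG = 3.85 × 0.2497 = 0.9614 µA.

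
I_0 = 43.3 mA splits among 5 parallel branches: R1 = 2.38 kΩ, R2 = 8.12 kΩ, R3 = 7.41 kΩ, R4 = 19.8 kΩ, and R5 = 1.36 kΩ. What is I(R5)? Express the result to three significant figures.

I ≈ 21.7 mA

ΣG = 1/2.38 + 1/8.12 + 1/7.41 + 1/19.8 + 1/1.36 = 1.464.
R5 takes the fraction G_k/ΣG = 0.7353/1.464 = 0.5022, so I = 43.3 × 0.5022 = 21.75 mA.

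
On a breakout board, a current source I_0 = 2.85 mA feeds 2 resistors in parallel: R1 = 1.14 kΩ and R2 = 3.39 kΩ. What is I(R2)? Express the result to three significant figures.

I ≈ 0.717 mA

With just two branches, the current splits inversely with resistance.
I(R2) = 2.85 × 1.14/(1.14 + 3.39) = 2.85 × 0.2517 = 0.7172 mA.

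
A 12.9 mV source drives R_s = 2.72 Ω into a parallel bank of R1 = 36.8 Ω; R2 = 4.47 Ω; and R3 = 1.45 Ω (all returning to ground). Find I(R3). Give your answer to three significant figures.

I ≈ 2.50 mA

Equivalent of the parallel group: R_p = 1.063 Ω.
V_A = 12.9 × 1.063/3.783 = 3.625 mV.
Branch current I = V_A/R3 = 3.625/1.45 = 2.500 mA.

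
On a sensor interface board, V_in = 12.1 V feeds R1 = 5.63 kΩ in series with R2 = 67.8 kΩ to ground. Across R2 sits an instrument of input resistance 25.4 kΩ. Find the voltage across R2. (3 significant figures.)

V_out ≈ 9.27 V

First combine the lower leg with the load: R2 ‖ R_L = 18.48 kΩ.
Voltage divider with the loaded lower leg: V_out = 12.1 × 18.48/(5.63 + 18.48) = 12.1 × 0.7665 = 9.274 V.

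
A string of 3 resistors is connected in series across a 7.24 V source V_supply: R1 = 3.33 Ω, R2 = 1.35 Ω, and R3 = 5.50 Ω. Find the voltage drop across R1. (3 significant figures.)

V ≈ 2.37 V

Series total: ΣR = 3.33 + 1.35 + 5.50 = 10.18 Ω.
Voltage divider: V = V_supply · (3.330 / 10.18) = 7.24 × 0.3271 = 2.368 V.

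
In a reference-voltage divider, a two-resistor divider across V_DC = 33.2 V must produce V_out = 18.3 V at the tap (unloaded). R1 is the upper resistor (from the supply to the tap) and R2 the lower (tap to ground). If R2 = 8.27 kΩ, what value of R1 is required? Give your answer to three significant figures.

R1 ≈ 6.73 kΩ

Required fraction k = V_out/V_DC = 0.5512.
R1 = R2·(1/k − 1) = 8.27 × 0.8142 = 6.733 kΩ.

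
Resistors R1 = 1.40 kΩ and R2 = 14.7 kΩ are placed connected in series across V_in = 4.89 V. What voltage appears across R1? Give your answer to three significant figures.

Series total: ΣR = 1.40 + 14.7 = 16.10 kΩ.
By the voltage-divider rule, V = 4.89 × 1.400/16.10 = 0.4252 V.

V ≈ 0.425 V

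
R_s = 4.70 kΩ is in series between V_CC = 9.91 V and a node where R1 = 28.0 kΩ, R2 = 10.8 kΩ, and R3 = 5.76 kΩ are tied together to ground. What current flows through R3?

I ≈ 0.711 mA

Combine the parallel branches: R_p = (1/28.0 + 1/10.8 + 1/5.76)⁻¹ = 3.312 kΩ.
Node voltage V_A = V_CC · R_p/(R_s + R_p) = 9.91 × 0.4134 = 4.097 V.
I(R3) = V_A / R3 = 4.097/5.76 = 0.7112 mA.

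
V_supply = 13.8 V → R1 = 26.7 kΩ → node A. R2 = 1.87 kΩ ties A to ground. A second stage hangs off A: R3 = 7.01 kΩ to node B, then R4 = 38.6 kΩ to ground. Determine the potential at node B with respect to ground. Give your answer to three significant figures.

V_B ≈ 0.736 V

Node A sees R2 in parallel with the series input of stage 2, R3 + R4 = 45.61 kΩ.
R2 ‖ (R3+R4) = 1.796 kΩ.
V_A = 13.8 × 1.796/(26.7 + 1.796) = 0.8699 V.
Stage 2 is unloaded, so V_B = V_A · R4/(R3+R4) = 0.8699 × 38.6/45.61 = 0.7362 V.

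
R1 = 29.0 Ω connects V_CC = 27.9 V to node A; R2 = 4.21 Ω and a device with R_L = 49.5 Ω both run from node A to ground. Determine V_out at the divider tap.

The load sits in parallel with R2, giving an effective lower resistance R2' = R2·R_L/(R2+R_L) = 3.880 Ω.
Now apply the divider: V_out = 27.9 × 0.1180 = 3.292 V.
(Unloaded it would be 3.54 V; the load pulls it down.)

V_out ≈ 3.29 V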